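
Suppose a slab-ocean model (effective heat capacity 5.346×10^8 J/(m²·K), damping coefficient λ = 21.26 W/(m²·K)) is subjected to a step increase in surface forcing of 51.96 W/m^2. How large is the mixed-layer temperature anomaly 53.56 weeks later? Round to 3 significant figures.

Areal heat capacity C = 5.346×10^8 J/(m²·K) (given).
τ = C / λ = 5.35×10^8 / 21.26 = 2.51×10^7 s.
Equilibrium anomaly ΔT_eq = F / λ = 51.96 / 21.26 = 2.44 K.
t = 53.56 weeks = 3.24×10^7 s, so t/τ = 1.29.
ΔT(t) = ΔT_eq (1 − e^(−t/τ)) = 2.44 × (1 − e^−1.29) = 1.77 K.

1.77 K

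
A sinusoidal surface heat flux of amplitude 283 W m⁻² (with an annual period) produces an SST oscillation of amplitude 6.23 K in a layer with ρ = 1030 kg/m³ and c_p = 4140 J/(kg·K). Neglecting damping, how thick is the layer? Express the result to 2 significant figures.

53 m

ω = 2π / 3.15×10^7 s = 1.99×10^-7 s⁻¹.
Required C = F₀ / (A ω) = 283 / (6.23 × 1.99×10^-7) = 2.28×10^8 J/(m²·K).
D = C / (ρ c_p) = 2.28×10^8 / (1030 × 4140) = 53.5 m.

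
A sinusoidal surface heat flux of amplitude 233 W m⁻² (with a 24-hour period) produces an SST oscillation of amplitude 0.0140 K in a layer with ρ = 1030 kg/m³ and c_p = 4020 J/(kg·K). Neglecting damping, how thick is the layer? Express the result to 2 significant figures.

55 m

ω = 2π / 86400 s = 7.27×10^-5 s⁻¹.
Required C = F₀ / (A ω) = 233 / (0.0140 × 7.27×10^-5) = 2.29×10^8 J/(m²·K).
D = C / (ρ c_p) = 2.29×10^8 / (1030 × 4020) = 55.3 m.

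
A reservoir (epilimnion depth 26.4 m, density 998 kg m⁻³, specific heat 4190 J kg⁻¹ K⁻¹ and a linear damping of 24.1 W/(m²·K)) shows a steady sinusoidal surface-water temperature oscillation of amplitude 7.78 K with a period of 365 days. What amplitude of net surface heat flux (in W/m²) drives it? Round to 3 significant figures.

Areal heat capacity C = ρ c_p D = 998 × 4190 × 26.4 = 1.10×10^8 J m⁻² K⁻¹.
ω = 2π / 3.15×10^7 s = 1.99×10^-7 s⁻¹.
√((Cω)² + λ²) = √((22.0)² + 24.1²) = 32.6 W/(m²·K).
F₀ = A × √((Cω)²+λ²) = 7.78 × 32.6 = 254 W/m².

254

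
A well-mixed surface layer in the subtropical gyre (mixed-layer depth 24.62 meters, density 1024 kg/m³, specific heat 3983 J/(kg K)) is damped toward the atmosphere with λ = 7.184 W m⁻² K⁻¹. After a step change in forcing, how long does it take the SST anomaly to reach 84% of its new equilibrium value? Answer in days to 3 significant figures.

296 days

Areal heat capacity C = ρ c_p D = 1024 × 3983 × 24.62 = 1.00×10^8 J/(m^2 K).
τ = C / λ = 1.00×10^8 / 7.184 = 1.40×10^7 s.
Fraction reached: 1 − e^(−t/τ) = 0.84 ⇒ t = −τ ln(1 − 0.84) = τ × 1.83.
t = 2.56×10^7 s = 296 days.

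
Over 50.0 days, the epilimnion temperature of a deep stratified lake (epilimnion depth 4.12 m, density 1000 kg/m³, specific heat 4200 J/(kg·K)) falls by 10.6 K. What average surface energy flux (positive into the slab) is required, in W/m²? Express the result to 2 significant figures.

-42

Areal heat capacity C = ρ c_p D = 1000 × 4200 × 4.12 = 1.73×10^7 J/(m^2 K).
Required heat per unit area: Q = C ΔT = 1.73×10^7 × -10.6 = -1.83×10^8 J/m².
Flux F = Q / Δt = -1.83×10^8 / 4.32×10^6 s = -42.5 W/m².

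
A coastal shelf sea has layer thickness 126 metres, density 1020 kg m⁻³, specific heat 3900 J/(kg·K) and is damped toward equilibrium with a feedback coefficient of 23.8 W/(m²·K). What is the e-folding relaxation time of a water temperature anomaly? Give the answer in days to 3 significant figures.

Areal heat capacity C = ρ c_p D = 1020 × 3900 × 126 = 5.01×10^8 J/(m²·K).
Relaxation time τ = C / λ = 5.01×10^8 / 23.8 = 2.11×10^7 s.
In days: 2.11×10^7 s / (86400 s/day) = 244 days.

244 days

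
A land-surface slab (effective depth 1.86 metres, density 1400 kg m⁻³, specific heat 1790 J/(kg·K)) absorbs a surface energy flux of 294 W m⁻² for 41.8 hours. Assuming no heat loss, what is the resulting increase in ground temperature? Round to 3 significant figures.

9.49 K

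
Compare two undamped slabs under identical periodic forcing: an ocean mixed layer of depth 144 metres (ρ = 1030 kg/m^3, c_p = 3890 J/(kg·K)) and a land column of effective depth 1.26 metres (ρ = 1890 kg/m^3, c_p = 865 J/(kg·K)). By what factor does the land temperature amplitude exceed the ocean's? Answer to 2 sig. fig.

280

C_ocean = 1030 × 3890 × 144 = 5.77×10^8 J/(m²·K).
C_land = 1890 × 865 × 1.26 = 2.06×10^6 J/(m²·K).
Undamped amplitude ∝ 1/C, so A_land/A_ocean = C_ocean/C_land = 280.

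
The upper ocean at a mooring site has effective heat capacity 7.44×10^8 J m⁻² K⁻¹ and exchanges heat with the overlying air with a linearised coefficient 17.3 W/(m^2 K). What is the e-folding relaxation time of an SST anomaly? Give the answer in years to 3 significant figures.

Areal heat capacity C = 7.44×10^8 J m⁻² K⁻¹ (given).
Relaxation time τ = C / λ = 7.44×10^8 / 17.3 = 4.30×10^7 s.
In years: 4.30×10^7 s / (3.156×10^7 s/year) = 1.36 years.

1.36 years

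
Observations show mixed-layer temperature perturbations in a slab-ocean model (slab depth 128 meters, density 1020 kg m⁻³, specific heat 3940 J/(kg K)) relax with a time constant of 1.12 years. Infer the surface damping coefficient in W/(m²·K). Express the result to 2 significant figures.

Areal heat capacity C = ρ c_p D = 1020 × 3940 × 128 = 5.14×10^8 J/(m²·K).
τ = 1.12 years = 3.53×10^7 s.
λ = C / τ = 5.14×10^8 / 3.53×10^7 = 14.6 W/(m²·K).

15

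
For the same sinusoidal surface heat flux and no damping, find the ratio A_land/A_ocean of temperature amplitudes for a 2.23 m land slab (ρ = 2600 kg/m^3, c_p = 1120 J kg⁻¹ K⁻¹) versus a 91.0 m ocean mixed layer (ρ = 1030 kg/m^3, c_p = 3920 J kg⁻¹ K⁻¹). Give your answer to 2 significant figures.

57

C_ocean = 1030 × 3920 × 91.0 = 3.67×10^8 J/(m²·K).
C_land = 2600 × 1120 × 2.23 = 6.49×10^6 J/(m²·K).
Undamped amplitude ∝ 1/C, so A_land/A_ocean = C_ocean/C_land = 56.6.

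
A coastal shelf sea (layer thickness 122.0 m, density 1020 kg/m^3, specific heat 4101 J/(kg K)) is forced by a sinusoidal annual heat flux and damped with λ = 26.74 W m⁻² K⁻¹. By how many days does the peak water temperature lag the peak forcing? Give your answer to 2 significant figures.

76 days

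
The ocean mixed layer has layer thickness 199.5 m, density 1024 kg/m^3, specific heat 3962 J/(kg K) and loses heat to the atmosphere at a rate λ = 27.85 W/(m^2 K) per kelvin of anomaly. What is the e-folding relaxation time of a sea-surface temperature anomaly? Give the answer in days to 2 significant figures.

Areal heat capacity C = ρ c_p D = 1024 × 3962 × 199.5 = 8.09×10^8 J/(m²·K).
Relaxation time τ = C / λ = 8.09×10^8 / 27.85 = 2.91×10^7 s.
In days: 2.91×10^7 s / (86400 s/day) = 336 days.

340 days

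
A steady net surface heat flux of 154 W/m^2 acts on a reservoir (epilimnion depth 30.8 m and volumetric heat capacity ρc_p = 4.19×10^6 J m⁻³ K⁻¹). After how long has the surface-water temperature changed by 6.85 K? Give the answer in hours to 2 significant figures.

Areal heat capacity C = ρc_p × D = 4.19×10^6 × 30.8 = 1.29×10^8 J/(m^2 K).
Time required: Δt = C ΔT / F = 1.29×10^8 × 6.85 / 154 = 5.74×10^6 s.
In hours: 5.74×10^6 s / (3600 s/hour) = 1590 hours.

1600 hours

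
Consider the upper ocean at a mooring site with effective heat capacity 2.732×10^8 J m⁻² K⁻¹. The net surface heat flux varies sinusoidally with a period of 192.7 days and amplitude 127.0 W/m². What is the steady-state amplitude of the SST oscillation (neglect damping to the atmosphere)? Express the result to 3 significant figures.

1.23 K

Areal heat capacity C = 2.732×10^8 J m⁻² K⁻¹ (given).
Angular frequency ω = 2π / T = 2π / 1.66×10^7 s = 3.77×10^-7 s⁻¹.
Cω = 2.73×10^8 × 3.77×10^-7 = 103 W/(m²·K).
Amplitude A = F₀ / (Cω) = 127.0 / 103 = 1.23 K.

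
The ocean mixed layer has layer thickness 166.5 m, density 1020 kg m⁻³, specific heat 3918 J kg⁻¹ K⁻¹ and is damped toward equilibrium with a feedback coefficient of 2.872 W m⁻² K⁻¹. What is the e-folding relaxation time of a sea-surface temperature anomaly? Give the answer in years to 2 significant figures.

Areal heat capacity C = ρ c_p D = 1020 × 3918 × 166.5 = 6.65×10^8 J m⁻² K⁻¹.
Relaxation time τ = C / λ = 6.65×10^8 / 2.872 = 2.32×10^8 s.
In years: 2.32×10^8 s / (3.156×10^7 s/year) = 7.34 years.

7.3 years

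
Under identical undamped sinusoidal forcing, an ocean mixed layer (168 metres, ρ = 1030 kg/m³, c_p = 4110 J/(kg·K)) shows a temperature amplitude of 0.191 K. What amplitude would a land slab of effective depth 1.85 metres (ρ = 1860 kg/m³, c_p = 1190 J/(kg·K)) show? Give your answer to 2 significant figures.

C_ocean = 7.11×10^8 J/(m²·K); C_land = 4.09×10^6 J/(m²·K).
A ∝ 1/C ⇒ A_land = A_ocean × C_ocean/C_land = 0.191 × 174 = 33.2 K.

33 K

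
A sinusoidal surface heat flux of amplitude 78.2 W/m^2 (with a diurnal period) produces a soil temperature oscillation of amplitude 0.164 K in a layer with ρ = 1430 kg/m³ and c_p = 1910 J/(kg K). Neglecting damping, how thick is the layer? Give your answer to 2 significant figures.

2.4 m

ω = 2π / 86400 s = 7.27×10^-5 s⁻¹.
Required C = F₀ / (A ω) = 78.2 / (0.164 × 7.27×10^-5) = 6.56×10^6 J/(m²·K).
D = C / (ρ c_p) = 6.56×10^6 / (1430 × 1910) = 2.40 m.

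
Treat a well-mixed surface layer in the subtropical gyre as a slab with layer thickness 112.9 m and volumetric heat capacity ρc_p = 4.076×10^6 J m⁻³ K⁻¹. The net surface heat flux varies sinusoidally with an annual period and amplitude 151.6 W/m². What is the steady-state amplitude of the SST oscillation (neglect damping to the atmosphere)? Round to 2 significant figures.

Areal heat capacity C = ρc_p × D = 4.076×10^6 × 112.9 = 4.60×10^8 J/(m²·K).
Angular frequency ω = 2π / T = 2π / 3.15×10^7 s = 1.99×10^-7 s⁻¹.
Cω = 4.60×10^8 × 1.99×10^-7 = 91.7 W/(m²·K).
Amplitude A = F₀ / (Cω) = 151.6 / 91.7 = 1.65 K.

1.7 K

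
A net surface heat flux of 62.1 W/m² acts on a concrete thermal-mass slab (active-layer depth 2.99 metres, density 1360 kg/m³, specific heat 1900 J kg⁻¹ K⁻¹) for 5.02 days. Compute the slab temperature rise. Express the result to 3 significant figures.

Areal heat capacity C = ρ c_p D = 1360 × 1900 × 2.99 = 7.73×10^6 J/(m²·K).
Net heat input Q = F Δt = 62.1 × (5.02 days × 86400 s/day) = 2.69×10^7 J/m².
ΔT = Q / C = 2.69×10^7 / 7.73×10^6 = 3.49 K.

3.49 K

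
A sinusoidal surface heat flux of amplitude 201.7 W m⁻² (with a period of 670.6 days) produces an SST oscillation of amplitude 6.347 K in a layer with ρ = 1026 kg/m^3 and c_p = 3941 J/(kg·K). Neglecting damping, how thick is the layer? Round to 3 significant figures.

ω = 2π / 5.79×10^7 s = 1.08×10^-7 s⁻¹.
Required C = F₀ / (A ω) = 201.7 / (6.347 × 1.08×10^-7) = 2.93×10^8 J/(m²·K).
D = C / (ρ c_p) = 2.93×10^8 / (1026 × 3941) = 72.5 m.

72.5 m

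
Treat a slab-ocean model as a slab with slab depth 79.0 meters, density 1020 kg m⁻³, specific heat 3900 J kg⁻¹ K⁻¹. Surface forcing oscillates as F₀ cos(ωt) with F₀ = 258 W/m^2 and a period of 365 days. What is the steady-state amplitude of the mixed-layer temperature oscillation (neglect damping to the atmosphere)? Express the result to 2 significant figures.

Areal heat capacity C = ρ c_p D = 1020 × 3900 × 79.0 = 3.14×10^8 J/(m²·K).
Angular frequency ω = 2π / T = 2π / 3.15×10^7 s = 1.99×10^-7 s⁻¹.
Cω = 3.14×10^8 × 1.99×10^-7 = 62.6 W/(m²·K).
Amplitude A = F₀ / (Cω) = 258 / 62.6 = 4.12 K.

4.1 K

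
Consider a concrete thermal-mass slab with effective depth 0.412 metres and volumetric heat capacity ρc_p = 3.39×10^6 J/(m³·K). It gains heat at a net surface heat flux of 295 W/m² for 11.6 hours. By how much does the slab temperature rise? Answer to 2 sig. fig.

8.8 K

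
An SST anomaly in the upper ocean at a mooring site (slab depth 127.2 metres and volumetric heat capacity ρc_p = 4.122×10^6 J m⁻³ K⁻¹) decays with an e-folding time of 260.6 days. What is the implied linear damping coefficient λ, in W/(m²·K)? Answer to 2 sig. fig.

23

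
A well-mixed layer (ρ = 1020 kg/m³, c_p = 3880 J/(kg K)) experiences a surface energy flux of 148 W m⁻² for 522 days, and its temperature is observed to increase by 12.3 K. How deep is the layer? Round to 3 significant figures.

137 m

Heat input Q = F Δt = 148 × 4.51×10^7 s = 6.67×10^9 J/m².
Required areal heat capacity C = Q / ΔT = 5.43×10^8 J/(m²·K).
Depth D = C / (ρ c_p) = 5.43×10^8 / (1020 × 3880) = 137 m.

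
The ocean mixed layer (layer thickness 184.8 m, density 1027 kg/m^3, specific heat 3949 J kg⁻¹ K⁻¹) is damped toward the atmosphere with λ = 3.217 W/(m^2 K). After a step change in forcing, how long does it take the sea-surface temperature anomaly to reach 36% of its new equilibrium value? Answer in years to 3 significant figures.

3.29 years

Areal heat capacity C = ρ c_p D = 1027 × 3949 × 184.8 = 7.49×10^8 J/(m²·K).
τ = C / λ = 7.49×10^8 / 3.217 = 2.33×10^8 s.
Fraction reached: 1 − e^(−t/τ) = 0.36 ⇒ t = −τ ln(1 − 0.36) = τ × 0.446.
t = 1.04×10^8 s = 3.29 years.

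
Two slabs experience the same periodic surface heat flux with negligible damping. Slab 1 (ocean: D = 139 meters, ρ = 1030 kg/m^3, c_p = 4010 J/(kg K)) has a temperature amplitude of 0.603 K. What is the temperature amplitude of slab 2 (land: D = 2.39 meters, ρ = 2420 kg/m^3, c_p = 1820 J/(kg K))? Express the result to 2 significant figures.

C_ocean = 5.74×10^8 J/(m²·K); C_land = 1.05×10^7 J/(m²·K).
A ∝ 1/C ⇒ A_land = A_ocean × C_ocean/C_land = 0.603 × 54.5 = 32.9 K.

33 K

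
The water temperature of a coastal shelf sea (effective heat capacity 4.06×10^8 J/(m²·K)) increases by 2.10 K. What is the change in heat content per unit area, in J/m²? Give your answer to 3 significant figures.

8.53×10^8

Areal heat capacity C = 4.06×10^8 J/(m²·K) (given).
ΔQ = C ΔT = 4.06×10^8 × 2.10 = 8.53×10^8 J/m².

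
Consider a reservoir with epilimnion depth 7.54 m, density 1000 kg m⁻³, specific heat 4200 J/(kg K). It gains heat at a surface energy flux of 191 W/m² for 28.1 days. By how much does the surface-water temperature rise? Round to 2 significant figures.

Areal heat capacity C = ρ c_p D = 1000 × 4200 × 7.54 = 3.17×10^7 J/(m²·K).
Net heat input Q = F Δt = 191 × (28.1 days × 86400 s/day) = 4.64×10^8 J/m².
ΔT = Q / C = 4.64×10^8 / 3.17×10^7 = 14.6 K.

15 K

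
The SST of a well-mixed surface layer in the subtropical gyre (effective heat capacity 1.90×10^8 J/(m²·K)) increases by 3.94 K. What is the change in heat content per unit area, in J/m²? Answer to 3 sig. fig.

7.49×10^8

Areal heat capacity C = 1.90×10^8 J/(m²·K) (given).
ΔQ = C ΔT = 1.90×10^8 × 3.94 = 7.49×10^8 J/m².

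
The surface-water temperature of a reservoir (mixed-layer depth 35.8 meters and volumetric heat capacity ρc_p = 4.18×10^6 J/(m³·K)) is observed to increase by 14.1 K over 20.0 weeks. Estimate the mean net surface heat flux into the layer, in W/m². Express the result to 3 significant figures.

174

Areal heat capacity C = ρc_p × D = 4.18×10^6 × 35.8 = 1.50×10^8 J/(m^2 K).
Required heat per unit area: Q = C ΔT = 1.50×10^8 × 14.1 = 2.11×10^9 J/m².
Flux F = Q / Δt = 2.11×10^9 / 1.21×10^7 s = 174 W/m².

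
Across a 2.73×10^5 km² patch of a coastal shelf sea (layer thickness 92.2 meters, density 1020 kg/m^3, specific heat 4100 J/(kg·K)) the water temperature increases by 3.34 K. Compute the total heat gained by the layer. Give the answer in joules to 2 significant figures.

Areal heat capacity C = ρ c_p D = 1020 × 4100 × 92.2 = 3.86×10^8 J/(m²·K).
Heat per unit area: q = C ΔT = 3.86×10^8 × 3.34 = 1.29×10^9 J/m².
Total heat: Q = q × A = 1.29×10^9 × (2.73×10^5 × 10⁶ m²) = 3.52×10^20 J.

3.5×10^20 J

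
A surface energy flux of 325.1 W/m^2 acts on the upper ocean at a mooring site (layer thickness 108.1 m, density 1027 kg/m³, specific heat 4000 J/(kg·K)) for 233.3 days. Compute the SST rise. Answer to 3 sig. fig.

14.8 K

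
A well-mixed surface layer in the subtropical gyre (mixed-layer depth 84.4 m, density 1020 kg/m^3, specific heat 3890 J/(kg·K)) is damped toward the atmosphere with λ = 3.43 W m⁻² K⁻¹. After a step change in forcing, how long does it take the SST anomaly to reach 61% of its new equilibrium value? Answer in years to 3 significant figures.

2.91 years

Areal heat capacity C = ρ c_p D = 1020 × 3890 × 84.4 = 3.35×10^8 J/(m²·K).
τ = C / λ = 3.35×10^8 / 3.43 = 9.76×10^7 s.
Fraction reached: 1 − e^(−t/τ) = 0.61 ⇒ t = −τ ln(1 − 0.61) = τ × 0.942.
t = 9.19×10^7 s = 2.91 years.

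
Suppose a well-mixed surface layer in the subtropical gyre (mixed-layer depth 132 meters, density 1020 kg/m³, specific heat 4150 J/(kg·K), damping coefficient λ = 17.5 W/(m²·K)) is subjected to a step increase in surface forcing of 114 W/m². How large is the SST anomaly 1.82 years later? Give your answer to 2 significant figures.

Areal heat capacity C = ρ c_p D = 1020 × 4150 × 132 = 5.59×10^8 J m⁻² K⁻¹.
τ = C / λ = 5.59×10^8 / 17.5 = 3.19×10^7 s.
Equilibrium anomaly ΔT_eq = F / λ = 114 / 17.5 = 6.51 K.
t = 1.82 years = 5.74×10^7 s, so t/τ = 1.80.
ΔT(t) = ΔT_eq (1 − e^(−t/τ)) = 6.51 × (1 − e^−1.80) = 5.44 K.

5.4 K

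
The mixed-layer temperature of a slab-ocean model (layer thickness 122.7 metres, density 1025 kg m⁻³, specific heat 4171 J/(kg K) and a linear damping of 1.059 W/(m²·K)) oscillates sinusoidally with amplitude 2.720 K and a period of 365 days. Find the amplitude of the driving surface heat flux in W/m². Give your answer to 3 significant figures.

284

Areal heat capacity C = ρ c_p D = 1025 × 4171 × 122.7 = 5.25×10^8 J/(m²·K).
ω = 2π / 3.15×10^7 s = 1.99×10^-7 s⁻¹.
√((Cω)² + λ²) = √((105)² + 1.059²) = 105 W/(m²·K).
F₀ = A × √((Cω)²+λ²) = 2.720 × 105 = 284 W/m².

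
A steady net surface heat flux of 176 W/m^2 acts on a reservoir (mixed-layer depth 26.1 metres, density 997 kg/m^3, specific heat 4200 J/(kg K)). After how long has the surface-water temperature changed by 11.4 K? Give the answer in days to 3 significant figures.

81.9 days

Areal heat capacity C = ρ c_p D = 997 × 4200 × 26.1 = 1.09×10^8 J m⁻² K⁻¹.
Time required: Δt = C ΔT / F = 1.09×10^8 × 11.4 / 176 = 7.08×10^6 s.
In days: 7.08×10^6 s / (86400 s/day) = 81.9 days.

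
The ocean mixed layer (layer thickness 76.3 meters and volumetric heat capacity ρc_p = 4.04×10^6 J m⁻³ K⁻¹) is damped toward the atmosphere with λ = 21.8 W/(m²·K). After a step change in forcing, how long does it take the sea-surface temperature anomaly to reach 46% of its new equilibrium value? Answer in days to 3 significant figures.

Areal heat capacity C = ρc_p × D = 4.04×10^6 × 76.3 = 3.08×10^8 J m⁻² K⁻¹.
τ = C / λ = 3.08×10^8 / 21.8 = 1.41×10^7 s.
Fraction reached: 1 − e^(−t/τ) = 0.46 ⇒ t = −τ ln(1 − 0.46) = τ × 0.616.
t = 8.71×10^6 s = 101 days.

101 days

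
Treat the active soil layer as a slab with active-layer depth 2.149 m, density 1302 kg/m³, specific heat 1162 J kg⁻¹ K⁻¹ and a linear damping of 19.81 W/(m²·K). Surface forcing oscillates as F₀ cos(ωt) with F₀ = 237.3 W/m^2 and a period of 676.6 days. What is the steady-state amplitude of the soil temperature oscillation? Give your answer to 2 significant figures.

12 K

Areal heat capacity C = ρ c_p D = 1302 × 1162 × 2.149 = 3.25×10^6 J/(m²·K).
Angular frequency ω = 2π / T = 2π / 5.85×10^7 s = 1.07×10^-7 s⁻¹.
√((Cω)² + λ²) = √((0.349)² + 19.81²) = 19.8 W/(m²·K).
Amplitude A = F₀ / √((Cω)²+λ²) = 237.3 / 19.8 = 12.0 K.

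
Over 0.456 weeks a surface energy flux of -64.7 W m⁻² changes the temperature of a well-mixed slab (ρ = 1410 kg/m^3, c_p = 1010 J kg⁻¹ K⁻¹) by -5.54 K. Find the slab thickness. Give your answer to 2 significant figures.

Heat input Q = F Δt = -64.7 × 2.76×10^5 s = -1.78×10^7 J/m².
Required areal heat capacity C = Q / ΔT = 3.22×10^6 J/(m²·K).
Depth D = C / (ρ c_p) = 3.22×10^6 / (1410 × 1010) = 2.26 m.

2.3 m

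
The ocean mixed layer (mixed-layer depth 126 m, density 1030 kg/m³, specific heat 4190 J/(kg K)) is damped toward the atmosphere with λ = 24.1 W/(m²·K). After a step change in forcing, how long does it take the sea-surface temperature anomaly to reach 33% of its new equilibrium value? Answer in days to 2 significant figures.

100 days

Areal heat capacity C = ρ c_p D = 1030 × 4190 × 126 = 5.44×10^8 J/(m^2 K).
τ = C / λ = 5.44×10^8 / 24.1 = 2.26×10^7 s.
Fraction reached: 1 − e^(−t/τ) = 0.33 ⇒ t = −τ ln(1 − 0.33) = τ × 0.400.
t = 9.04×10^6 s = 105 days.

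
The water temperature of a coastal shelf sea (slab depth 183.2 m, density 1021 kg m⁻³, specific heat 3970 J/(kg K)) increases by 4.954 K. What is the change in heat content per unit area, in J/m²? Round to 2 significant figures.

3.7×10^9

Areal heat capacity C = ρ c_p D = 1021 × 3970 × 183.2 = 7.43×10^8 J m⁻² K⁻¹.
ΔQ = C ΔT = 7.43×10^8 × 4.954 = 3.68×10^9 J/m².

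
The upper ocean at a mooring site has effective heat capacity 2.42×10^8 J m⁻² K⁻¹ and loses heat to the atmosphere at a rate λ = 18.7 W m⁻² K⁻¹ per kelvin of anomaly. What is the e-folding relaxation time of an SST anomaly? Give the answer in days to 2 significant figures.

Areal heat capacity C = 2.42×10^8 J m⁻² K⁻¹ (given).
Relaxation time τ = C / λ = 2.42×10^8 / 18.7 = 1.29×10^7 s.
In days: 1.29×10^7 s / (86400 s/day) = 150 days.

150 days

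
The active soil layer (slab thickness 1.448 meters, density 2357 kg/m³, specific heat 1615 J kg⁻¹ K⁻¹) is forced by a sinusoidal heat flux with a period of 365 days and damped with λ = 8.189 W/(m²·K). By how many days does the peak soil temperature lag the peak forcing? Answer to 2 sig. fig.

7.7 days

Areal heat capacity C = ρ c_p D = 2357 × 1615 × 1.448 = 5.51×10^6 J m⁻² K⁻¹.
ω = 2π / 3.15×10^7 s = 1.99×10^-7 s⁻¹.
Phase lag φ = arctan(Cω/λ) = arctan(1.10/8.189) = 0.133 rad.
Time lag = φ / ω = 0.133 / 1.99×10^-7 = 6.69×10^5 s = 7.74 days.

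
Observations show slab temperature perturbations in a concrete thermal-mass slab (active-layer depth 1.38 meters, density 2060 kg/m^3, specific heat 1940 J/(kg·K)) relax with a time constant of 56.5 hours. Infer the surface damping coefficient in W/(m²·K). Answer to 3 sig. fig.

27.1

Areal heat capacity C = ρ c_p D = 2060 × 1940 × 1.38 = 5.52×10^6 J m⁻² K⁻¹.
τ = 56.5 hours = 2.03×10^5 s.
λ = C / τ = 5.52×10^6 / 2.03×10^5 = 27.1 W/(m²·K).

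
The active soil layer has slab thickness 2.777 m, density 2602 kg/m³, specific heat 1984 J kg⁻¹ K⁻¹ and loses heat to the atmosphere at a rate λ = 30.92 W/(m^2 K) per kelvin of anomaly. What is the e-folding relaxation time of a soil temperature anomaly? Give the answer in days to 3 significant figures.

5.37 days

Areal heat capacity C = ρ c_p D = 2602 × 1984 × 2.777 = 1.43×10^7 J/(m²·K).
Relaxation time τ = C / λ = 1.43×10^7 / 30.92 = 4.64×10^5 s.
In days: 4.64×10^5 s / (86400 s/day) = 5.37 days.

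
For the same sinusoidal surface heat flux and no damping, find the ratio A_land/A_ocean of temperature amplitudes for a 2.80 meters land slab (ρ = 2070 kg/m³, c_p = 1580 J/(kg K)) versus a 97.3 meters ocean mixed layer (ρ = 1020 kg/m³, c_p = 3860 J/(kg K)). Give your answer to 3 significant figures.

41.8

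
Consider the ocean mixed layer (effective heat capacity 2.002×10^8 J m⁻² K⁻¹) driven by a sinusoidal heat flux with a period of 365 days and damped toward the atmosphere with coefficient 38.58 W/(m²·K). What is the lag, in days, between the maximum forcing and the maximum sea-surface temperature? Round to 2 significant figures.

47 days

Areal heat capacity C = 2.002×10^8 J m⁻² K⁻¹ (given).
ω = 2π / 3.15×10^7 s = 1.99×10^-7 s⁻¹.
Phase lag φ = arctan(Cω/λ) = arctan(39.9/38.58) = 0.802 rad.
Time lag = φ / ω = 0.802 / 1.99×10^-7 = 4.03×10^6 s = 46.6 days.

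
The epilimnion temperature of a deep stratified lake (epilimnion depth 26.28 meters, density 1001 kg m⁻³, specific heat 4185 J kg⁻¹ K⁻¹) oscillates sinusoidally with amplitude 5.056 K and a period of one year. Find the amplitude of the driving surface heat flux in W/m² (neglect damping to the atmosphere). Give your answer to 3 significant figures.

111

Areal heat capacity C = ρ c_p D = 1001 × 4185 × 26.28 = 1.10×10^8 J/(m²·K).
ω = 2π / 3.15×10^7 s = 1.99×10^-7 s⁻¹.
Cω = 1.10×10^8 × 1.99×10^-7 = 21.9 W/(m²·K).
F₀ = A × Cω = 5.056 × 21.9 = 111 W/m².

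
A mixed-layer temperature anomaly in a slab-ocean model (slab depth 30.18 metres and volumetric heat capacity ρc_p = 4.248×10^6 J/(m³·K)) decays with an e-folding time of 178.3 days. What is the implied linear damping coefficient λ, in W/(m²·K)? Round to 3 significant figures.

Areal heat capacity C = ρc_p × D = 4.248×10^6 × 30.18 = 1.28×10^8 J/(m²·K).
τ = 178.3 days = 1.54×10^7 s.
λ = C / τ = 1.28×10^8 / 1.54×10^7 = 8.32 W/(m²·K).

8.32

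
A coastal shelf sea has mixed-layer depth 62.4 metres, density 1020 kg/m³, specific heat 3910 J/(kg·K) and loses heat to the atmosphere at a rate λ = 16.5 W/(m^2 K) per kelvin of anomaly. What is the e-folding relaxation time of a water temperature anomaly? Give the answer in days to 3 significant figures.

Areal heat capacity C = ρ c_p D = 1020 × 3910 × 62.4 = 2.49×10^8 J/(m^2 K).
Relaxation time τ = C / λ = 2.49×10^8 / 16.5 = 1.51×10^7 s.
In days: 1.51×10^7 s / (86400 s/day) = 175 days.

175 days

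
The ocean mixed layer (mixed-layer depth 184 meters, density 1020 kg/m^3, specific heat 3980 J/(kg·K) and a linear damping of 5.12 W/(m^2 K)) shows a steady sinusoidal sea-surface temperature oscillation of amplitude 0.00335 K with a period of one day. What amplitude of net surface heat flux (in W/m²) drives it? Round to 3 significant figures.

Areal heat capacity C = ρ c_p D = 1020 × 3980 × 184 = 7.47×10^8 J/(m²·K).
ω = 2π / 86400 s = 7.27×10^-5 s⁻¹.
√((Cω)² + λ²) = √((54300)² + 5.12²) = 54300 W/(m²·K).
F₀ = A × √((Cω)²+λ²) = 0.00335 × 54300 = 182 W/m².

182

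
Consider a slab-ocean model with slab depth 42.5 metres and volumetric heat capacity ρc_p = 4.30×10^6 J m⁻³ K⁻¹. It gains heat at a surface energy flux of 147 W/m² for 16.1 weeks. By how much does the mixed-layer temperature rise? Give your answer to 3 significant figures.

7.83 K

Areal heat capacity C = ρc_p × D = 4.30×10^6 × 42.5 = 1.83×10^8 J/(m^2 K).
Net heat input Q = F Δt = 147 × (16.1 weeks × 6.048×10^5 s/week) = 1.43×10^9 J/m².
ΔT = Q / C = 1.43×10^9 / 1.83×10^8 = 7.83 K.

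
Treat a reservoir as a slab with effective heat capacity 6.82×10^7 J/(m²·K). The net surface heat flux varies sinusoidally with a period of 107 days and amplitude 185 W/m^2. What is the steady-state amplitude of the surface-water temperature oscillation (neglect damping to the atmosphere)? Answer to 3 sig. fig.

Areal heat capacity C = 6.82×10^7 J/(m²·K) (given).
Angular frequency ω = 2π / T = 2π / 9.24×10^6 s = 6.80×10^-7 s⁻¹.
Cω = 6.82×10^7 × 6.80×10^-7 = 46.4 W/(m²·K).
Amplitude A = F₀ / (Cω) = 185 / 46.4 = 3.99 K.

3.99 K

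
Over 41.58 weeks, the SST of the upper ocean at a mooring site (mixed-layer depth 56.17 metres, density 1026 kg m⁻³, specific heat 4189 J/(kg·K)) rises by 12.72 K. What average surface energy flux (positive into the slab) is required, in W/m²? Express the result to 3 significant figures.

Areal heat capacity C = ρ c_p D = 1026 × 4189 × 56.17 = 2.41×10^8 J m⁻² K⁻¹.
Required heat per unit area: Q = C ΔT = 2.41×10^8 × 12.72 = 3.07×10^9 J/m².
Flux F = Q / Δt = 3.07×10^9 / 2.51×10^7 s = 122 W/m².

122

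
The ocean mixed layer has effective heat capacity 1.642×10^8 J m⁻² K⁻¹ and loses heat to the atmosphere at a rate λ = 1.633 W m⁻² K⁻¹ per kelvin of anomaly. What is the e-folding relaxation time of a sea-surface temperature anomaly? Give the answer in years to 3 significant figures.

Areal heat capacity C = 1.642×10^8 J m⁻² K⁻¹ (given).
Relaxation time τ = C / λ = 1.64×10^8 / 1.633 = 1.01×10^8 s.
In years: 1.01×10^8 s / (3.156×10^7 s/year) = 3.19 years.

3.19 years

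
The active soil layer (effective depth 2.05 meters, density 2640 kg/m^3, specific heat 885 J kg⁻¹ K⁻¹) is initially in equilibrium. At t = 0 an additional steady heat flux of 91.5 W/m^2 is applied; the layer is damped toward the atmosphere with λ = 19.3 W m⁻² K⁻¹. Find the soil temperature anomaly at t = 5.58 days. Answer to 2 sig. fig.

4.1 K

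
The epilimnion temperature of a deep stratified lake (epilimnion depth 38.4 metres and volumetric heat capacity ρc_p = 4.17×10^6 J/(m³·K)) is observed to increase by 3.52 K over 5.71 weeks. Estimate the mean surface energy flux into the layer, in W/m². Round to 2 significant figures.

Areal heat capacity C = ρc_p × D = 4.17×10^6 × 38.4 = 1.60×10^8 J/(m²·K).
Required heat per unit area: Q = C ΔT = 1.60×10^8 × 3.52 = 5.64×10^8 J/m².
Flux F = Q / Δt = 5.64×10^8 / 3.45×10^6 s = 163 W/m².

160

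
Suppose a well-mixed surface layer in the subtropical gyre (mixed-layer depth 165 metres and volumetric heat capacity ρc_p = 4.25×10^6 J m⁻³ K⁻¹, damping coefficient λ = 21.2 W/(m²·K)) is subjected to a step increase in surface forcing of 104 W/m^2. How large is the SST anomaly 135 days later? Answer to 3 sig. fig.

1.46 K

Areal heat capacity C = ρc_p × D = 4.25×10^6 × 165 = 7.01×10^8 J m⁻² K⁻¹.
τ = C / λ = 7.01×10^8 / 21.2 = 3.31×10^7 s.
Equilibrium anomaly ΔT_eq = F / λ = 104 / 21.2 = 4.91 K.
t = 135 days = 1.17×10^7 s, so t/τ = 0.353.
ΔT(t) = ΔT_eq (1 − e^(−t/τ)) = 4.91 × (1 − e^−0.353) = 1.46 K.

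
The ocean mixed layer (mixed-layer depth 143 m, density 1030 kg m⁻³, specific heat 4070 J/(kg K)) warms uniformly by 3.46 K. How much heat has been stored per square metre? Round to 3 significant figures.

2.07×10^9

Areal heat capacity C = ρ c_p D = 1030 × 4070 × 143 = 5.99×10^8 J m⁻² K⁻¹.
ΔQ = C ΔT = 5.99×10^8 × 3.46 = 2.07×10^9 J/m².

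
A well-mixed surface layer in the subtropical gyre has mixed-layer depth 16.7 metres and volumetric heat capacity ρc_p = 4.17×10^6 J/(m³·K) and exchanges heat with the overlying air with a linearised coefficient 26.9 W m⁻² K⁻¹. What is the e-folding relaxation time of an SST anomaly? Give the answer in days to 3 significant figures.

Areal heat capacity C = ρc_p × D = 4.17×10^6 × 16.7 = 6.96×10^7 J/(m^2 K).
Relaxation time τ = C / λ = 6.96×10^7 / 26.9 = 2.59×10^6 s.
In days: 2.59×10^6 s / (86400 s/day) = 30.0 days.

30.0 days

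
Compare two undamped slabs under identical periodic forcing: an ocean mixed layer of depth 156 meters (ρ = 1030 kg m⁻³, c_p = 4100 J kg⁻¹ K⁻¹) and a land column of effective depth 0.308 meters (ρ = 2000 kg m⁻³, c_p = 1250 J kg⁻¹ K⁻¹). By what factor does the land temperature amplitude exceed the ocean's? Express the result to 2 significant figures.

C_ocean = 1030 × 4100 × 156 = 6.59×10^8 J/(m²·K).
C_land = 2000 × 1250 × 0.308 = 7.70×10^5 J/(m²·K).
Undamped amplitude ∝ 1/C, so A_land/A_ocean = C_ocean/C_land = 856.

860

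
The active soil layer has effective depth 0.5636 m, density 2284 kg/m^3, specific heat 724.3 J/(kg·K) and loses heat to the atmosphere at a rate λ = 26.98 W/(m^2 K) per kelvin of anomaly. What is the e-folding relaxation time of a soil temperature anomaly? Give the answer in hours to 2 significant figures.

9.6 hours

Areal heat capacity C = ρ c_p D = 2284 × 724.3 × 0.5636 = 9.32×10^5 J/(m²·K).
Relaxation time τ = C / λ = 9.32×10^5 / 26.98 = 34600 s.
In hours: 34600 s / (3600 s/hour) = 9.60 hours.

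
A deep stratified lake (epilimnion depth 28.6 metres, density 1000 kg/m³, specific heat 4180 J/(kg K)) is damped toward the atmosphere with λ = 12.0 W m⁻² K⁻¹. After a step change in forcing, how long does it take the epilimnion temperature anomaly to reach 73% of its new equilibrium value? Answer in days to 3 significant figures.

151 days

Areal heat capacity C = ρ c_p D = 1000 × 4180 × 28.6 = 1.20×10^8 J/(m²·K).
τ = C / λ = 1.20×10^8 / 12.0 = 9.96×10^6 s.
Fraction reached: 1 − e^(−t/τ) = 0.73 ⇒ t = −τ ln(1 − 0.73) = τ × 1.31.
t = 1.30×10^7 s = 151 days.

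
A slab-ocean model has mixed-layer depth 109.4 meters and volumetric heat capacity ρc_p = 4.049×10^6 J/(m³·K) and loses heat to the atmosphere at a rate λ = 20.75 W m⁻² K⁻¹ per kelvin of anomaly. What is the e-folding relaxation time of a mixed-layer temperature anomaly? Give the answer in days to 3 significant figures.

Areal heat capacity C = ρc_p × D = 4.049×10^6 × 109.4 = 4.43×10^8 J/(m²·K).
Relaxation time τ = C / λ = 4.43×10^8 / 20.75 = 2.13×10^7 s.
In days: 2.13×10^7 s / (86400 s/day) = 247 days.

247 days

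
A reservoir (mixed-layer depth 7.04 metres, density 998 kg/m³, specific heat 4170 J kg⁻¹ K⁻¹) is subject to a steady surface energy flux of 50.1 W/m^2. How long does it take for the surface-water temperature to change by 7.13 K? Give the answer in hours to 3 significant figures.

1160 hours

Areal heat capacity C = ρ c_p D = 998 × 4170 × 7.04 = 2.93×10^7 J/(m^2 K).
Time required: Δt = C ΔT / F = 2.93×10^7 × 7.13 / 50.1 = 4.17×10^6 s.
In hours: 4.17×10^6 s / (3600 s/hour) = 1160 hours.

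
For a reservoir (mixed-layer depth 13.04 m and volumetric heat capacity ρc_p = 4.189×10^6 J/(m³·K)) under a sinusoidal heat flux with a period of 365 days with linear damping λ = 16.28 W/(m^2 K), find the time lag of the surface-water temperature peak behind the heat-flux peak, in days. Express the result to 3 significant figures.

34.2 days

Areal heat capacity C = ρc_p × D = 4.189×10^6 × 13.04 = 5.46×10^7 J/(m²·K).
ω = 2π / 3.15×10^7 s = 1.99×10^-7 s⁻¹.
Phase lag φ = arctan(Cω/λ) = arctan(10.9/16.28) = 0.589 rad.
Time lag = φ / ω = 0.589 / 1.99×10^-7 = 2.96×10^6 s = 34.2 days.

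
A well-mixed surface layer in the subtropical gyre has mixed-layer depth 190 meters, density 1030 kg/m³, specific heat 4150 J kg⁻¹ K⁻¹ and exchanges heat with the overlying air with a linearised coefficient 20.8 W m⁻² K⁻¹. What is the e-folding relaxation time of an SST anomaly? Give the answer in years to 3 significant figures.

1.24 years

Areal heat capacity C = ρ c_p D = 1030 × 4150 × 190 = 8.12×10^8 J/(m²·K).
Relaxation time τ = C / λ = 8.12×10^8 / 20.8 = 3.90×10^7 s.
In years: 3.90×10^7 s / (3.156×10^7 s/year) = 1.24 years.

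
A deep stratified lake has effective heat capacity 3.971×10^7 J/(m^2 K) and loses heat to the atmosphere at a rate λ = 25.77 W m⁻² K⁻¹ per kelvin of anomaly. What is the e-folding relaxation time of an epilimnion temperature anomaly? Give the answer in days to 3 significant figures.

Areal heat capacity C = 3.971×10^7 J/(m^2 K) (given).
Relaxation time τ = C / λ = 3.97×10^7 / 25.77 = 1.54×10^6 s.
In days: 1.54×10^6 s / (86400 s/day) = 17.8 days.

17.8 days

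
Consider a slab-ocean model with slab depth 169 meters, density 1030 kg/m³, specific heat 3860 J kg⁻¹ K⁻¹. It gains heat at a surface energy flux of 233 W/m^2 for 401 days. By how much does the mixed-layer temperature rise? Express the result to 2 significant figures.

Areal heat capacity C = ρ c_p D = 1030 × 3860 × 169 = 6.72×10^8 J/(m²·K).
Net heat input Q = F Δt = 233 × (401 days × 86400 s/day) = 8.07×10^9 J/m².
ΔT = Q / C = 8.07×10^9 / 6.72×10^8 = 12.0 K.

12 K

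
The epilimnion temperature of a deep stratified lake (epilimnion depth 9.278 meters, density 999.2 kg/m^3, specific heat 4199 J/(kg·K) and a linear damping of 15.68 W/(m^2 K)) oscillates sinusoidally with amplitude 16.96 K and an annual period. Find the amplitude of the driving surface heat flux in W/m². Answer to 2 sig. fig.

300

Areal heat capacity C = ρ c_p D = 999.2 × 4199 × 9.278 = 3.89×10^7 J/(m²·K).
ω = 2π / 3.15×10^7 s = 1.99×10^-7 s⁻¹.
√((Cω)² + λ²) = √((7.76)² + 15.68²) = 17.5 W/(m²·K).
F₀ = A × √((Cω)²+λ²) = 16.96 × 17.5 = 297 W/m².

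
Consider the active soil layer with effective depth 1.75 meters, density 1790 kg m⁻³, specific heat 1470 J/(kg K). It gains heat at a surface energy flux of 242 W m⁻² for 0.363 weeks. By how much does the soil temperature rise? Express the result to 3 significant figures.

Areal heat capacity C = ρ c_p D = 1790 × 1470 × 1.75 = 4.60×10^6 J/(m^2 K).
Net heat input Q = F Δt = 242 × (0.363 weeks × 6.048×10^5 s/week) = 5.31×10^7 J/m².
ΔT = Q / C = 5.31×10^7 / 4.60×10^6 = 11.5 K.

11.5 K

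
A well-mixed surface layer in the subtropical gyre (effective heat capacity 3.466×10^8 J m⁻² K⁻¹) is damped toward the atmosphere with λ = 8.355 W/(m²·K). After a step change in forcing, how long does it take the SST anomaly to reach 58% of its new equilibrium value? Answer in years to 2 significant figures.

Areal heat capacity C = 3.466×10^8 J m⁻² K⁻¹ (given).
τ = C / λ = 3.47×10^8 / 8.355 = 4.15×10^7 s.
Fraction reached: 1 − e^(−t/τ) = 0.58 ⇒ t = −τ ln(1 − 0.58) = τ × 0.868.
t = 3.60×10^7 s = 1.14 years.

1.1 years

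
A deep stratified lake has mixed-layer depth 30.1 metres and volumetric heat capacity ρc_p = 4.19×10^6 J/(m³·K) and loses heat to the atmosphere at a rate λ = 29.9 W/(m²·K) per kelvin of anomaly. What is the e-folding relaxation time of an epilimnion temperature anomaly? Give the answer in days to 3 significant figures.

Areal heat capacity C = ρc_p × D = 4.19×10^6 × 30.1 = 1.26×10^8 J/(m^2 K).
Relaxation time τ = C / λ = 1.26×10^8 / 29.9 = 4.22×10^6 s.
In days: 4.22×10^6 s / (86400 s/day) = 48.8 days.

48.8 days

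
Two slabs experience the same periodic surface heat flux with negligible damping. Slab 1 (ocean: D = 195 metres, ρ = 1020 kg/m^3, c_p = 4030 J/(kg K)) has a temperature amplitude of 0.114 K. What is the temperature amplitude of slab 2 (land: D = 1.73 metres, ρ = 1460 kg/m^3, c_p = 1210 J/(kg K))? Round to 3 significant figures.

29.9 K

C_ocean = 8.02×10^8 J/(m²·K); C_land = 3.06×10^6 J/(m²·K).
A ∝ 1/C ⇒ A_land = A_ocean × C_ocean/C_land = 0.114 × 262 = 29.9 K.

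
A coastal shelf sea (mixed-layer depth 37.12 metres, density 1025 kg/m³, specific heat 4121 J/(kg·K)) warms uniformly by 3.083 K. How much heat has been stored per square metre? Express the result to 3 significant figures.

Areal heat capacity C = ρ c_p D = 1025 × 4121 × 37.12 = 1.57×10^8 J m⁻² K⁻¹.
ΔQ = C ΔT = 1.57×10^8 × 3.083 = 4.83×10^8 J/m².

4.83×10^8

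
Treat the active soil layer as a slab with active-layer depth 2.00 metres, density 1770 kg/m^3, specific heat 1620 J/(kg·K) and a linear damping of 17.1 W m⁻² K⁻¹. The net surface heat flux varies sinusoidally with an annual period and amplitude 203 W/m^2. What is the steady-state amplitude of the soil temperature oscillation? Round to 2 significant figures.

12 K

Areal heat capacity C = ρ c_p D = 1770 × 1620 × 2.00 = 5.73×10^6 J/(m^2 K).
Angular frequency ω = 2π / T = 2π / 3.15×10^7 s = 1.99×10^-7 s⁻¹.
√((Cω)² + λ²) = √((1.14)² + 17.1²) = 17.1 W/(m²·K).
Amplitude A = F₀ / √((Cω)²+λ²) = 203 / 17.1 = 11.8 K.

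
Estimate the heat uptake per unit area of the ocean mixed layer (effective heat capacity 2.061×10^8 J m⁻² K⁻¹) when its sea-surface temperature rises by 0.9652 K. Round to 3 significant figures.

1.99×10^8

Areal heat capacity C = 2.061×10^8 J m⁻² K⁻¹ (given).
ΔQ = C ΔT = 2.06×10^8 × 0.9652 = 1.99×10^8 J/m².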